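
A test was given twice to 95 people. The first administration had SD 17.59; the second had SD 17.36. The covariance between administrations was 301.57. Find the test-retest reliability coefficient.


r = cov(X,Y) / (SD_X * SD_Y)
r = 301.57 / (17.59 * 17.36)
r = 301.57 / 305.3624
r = 0.9876

0.9876


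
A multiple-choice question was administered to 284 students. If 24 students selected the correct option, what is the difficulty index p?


Item difficulty p = number correct / total examinees
p = 24 / 284
p = 0.0845

0.0845


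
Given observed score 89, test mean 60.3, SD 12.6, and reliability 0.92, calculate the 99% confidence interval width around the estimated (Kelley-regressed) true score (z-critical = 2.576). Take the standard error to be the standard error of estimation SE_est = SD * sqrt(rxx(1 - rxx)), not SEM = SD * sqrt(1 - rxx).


True score estimate = 0.92*89 + 0.08*60.3 = 86.704
SE_est = SD * sqrt(rxx * (1 - rxx)) = 12.6 * sqrt(0.92 * 0.08) = 12.6 * sqrt(0.0736) = 3.418294
CI = T_est +/- z * SE_est, so width = 2 * z * SE_est = 2 * 2.576 * 3.418294
Width = 17.6111

17.6111


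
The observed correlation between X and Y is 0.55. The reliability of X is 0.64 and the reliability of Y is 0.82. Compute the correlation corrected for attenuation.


r_corrected = rxy / sqrt(rxx * ryy)
= 0.55 / sqrt(0.64 * 0.82)
= 0.55 / sqrt(0.5248)
= 0.55 / 0.724431
r_corrected = 0.7592

0.7592


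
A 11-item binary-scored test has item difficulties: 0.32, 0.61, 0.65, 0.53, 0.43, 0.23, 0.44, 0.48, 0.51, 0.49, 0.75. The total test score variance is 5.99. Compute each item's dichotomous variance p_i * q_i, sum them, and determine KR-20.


For each item, compute p_i * q_i:
  Item 1: 0.32 * 0.68 = 0.2176
  Item 2: 0.61 * 0.39 = 0.2379
  Item 3: 0.65 * 0.35 = 0.2275
  Item 4: 0.53 * 0.47 = 0.2491
  Item 5: 0.43 * 0.57 = 0.2451
  Item 6: 0.23 * 0.77 = 0.1771
  Item 7: 0.44 * 0.56 = 0.2464
  Item 8: 0.48 * 0.52 = 0.2496
  Item 9: 0.51 * 0.49 = 0.2499
  Item 10: 0.49 * 0.51 = 0.2499
  Item 11: 0.75 * 0.25 = 0.1875
Sum(p_i * q_i) = 0.2176 + 0.2379 + 0.2275 + 0.2491 + 0.2451 + 0.1771 + 0.2464 + 0.2496 + 0.2499 + 0.2499 + 0.1875 = 2.5376
KR-20 = (k/(k-1)) * (1 - Sum(p_i*q_i) / Var_total)
= (11/10) * (1 - 2.5376/5.99)
= 1.1 * 0.5764
KR-20 = 0.634

0.634


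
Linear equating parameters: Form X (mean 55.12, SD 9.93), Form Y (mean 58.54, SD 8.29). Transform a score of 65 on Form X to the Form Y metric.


slope = SD_Y / SD_X = 8.29 / 9.93 ~ 0.8348
intercept = mean_Y - slope * mean_X = 58.54 - (8.29 / 9.93) * 55.12 ~ 12.5234
Y = slope * X + intercept. To avoid rounding drift from the rounded slope/intercept, evaluate the equivalent form Y = mean_Y + SD_Y * (X - mean_X) / SD_X at full precision:
Y = 58.54 + 8.29 * (65 - 55.12) / 9.93
Y = 58.54 + 8.29 * 9.88 / 9.93
Y = 58.54 + 81.9052 / 9.93
Y = 58.54 + 8.2483
Y = 66.7883

66.7883


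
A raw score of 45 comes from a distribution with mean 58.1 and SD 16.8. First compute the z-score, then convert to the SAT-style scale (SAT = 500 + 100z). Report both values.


z = (X - mean) / SD = (45 - 58.1) / 16.8
z = -13.1 / 16.8
z = -0.7798
SAT-scale = SAT = 500 + 100z
Carry z at full precision (z = -13.1 / 16.8) into the conversion:
SAT-scale = 500 + 100 * (-13.1 / 16.8) = 500 + -1310 / 16.8
SAT-scale = 500 + -77.9762
SAT-scale = 422.0238

422.0238


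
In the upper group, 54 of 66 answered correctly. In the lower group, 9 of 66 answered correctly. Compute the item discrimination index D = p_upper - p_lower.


p_upper = 54/66 = 0.8182
p_lower = 9/66 = 0.1364
D = 0.8182 - 0.1364 = 0.6818

0.6818


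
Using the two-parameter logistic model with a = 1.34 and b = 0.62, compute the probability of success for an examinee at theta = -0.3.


a*(theta - b) = 1.34 * (-0.3 - 0.62) = -1.2328
exp(--1.2328) = 3.4308
P = 1 / (1 + 3.4308)
P = 0.2257

0.2257


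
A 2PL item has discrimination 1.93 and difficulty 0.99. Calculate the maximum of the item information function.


For 2PL, max info at theta = b = 0.99
I_max = a^2 / 4 = 1.93^2 / 4
= 3.7249 / 4
I_max = 0.9312

0.9312


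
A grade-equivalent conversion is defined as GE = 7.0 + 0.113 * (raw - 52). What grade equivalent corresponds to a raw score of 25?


raw - median = 25 - 52 = -27
slope * diff = 0.113 * -27 = -3.051
GE = 7.0 + -3.051
GE = 3.949

3.949


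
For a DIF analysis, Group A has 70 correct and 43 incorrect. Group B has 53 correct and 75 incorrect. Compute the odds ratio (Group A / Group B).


Odds_A = 70/43 = 1.6279
Odds_B = 53/75 = 0.7067
OR = Odds_A / Odds_B = 1.6279 / 0.7067
Exactly, OR = (70 * 75) / (43 * 53) = 5250 / 2279
OR = 2.3036

2.3036


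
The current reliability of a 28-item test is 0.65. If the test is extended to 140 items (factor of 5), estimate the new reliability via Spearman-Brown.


r_new = (n * rxx) / (1 + (n-1) * rxx)
r_new = (5 * 0.65) / (1 + 4 * 0.65)
r_new = 3.25 / 3.6
r_new = 0.9028

0.9028


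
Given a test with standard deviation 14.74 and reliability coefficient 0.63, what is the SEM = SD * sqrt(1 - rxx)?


SEM = SD * sqrt(1 - rxx)
SEM = 14.74 * sqrt(1 - 0.63)
SEM = 14.74 * sqrt(0.37) = 14.74 * 0.608276
SEM = 8.966

8.966


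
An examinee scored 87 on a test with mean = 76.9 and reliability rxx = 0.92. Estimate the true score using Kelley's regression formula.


T_est = rxx * X + (1 - rxx) * mean
T_est = 0.92 * 87 + 0.08 * 76.9
T_est = 80.04 + 6.152
T_est = 86.192

86.192


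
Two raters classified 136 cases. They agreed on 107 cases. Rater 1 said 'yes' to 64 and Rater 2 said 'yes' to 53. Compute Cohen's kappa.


P_o = 107/136 = 0.786765
P_e = (64*53 + 72*83) / 18496 = 0.506488
kappa = (P_o - P_e) / (1 - P_e)
kappa = (0.786765 - 0.506488) / (1 - 0.506488)
kappa = 0.5679

0.5679


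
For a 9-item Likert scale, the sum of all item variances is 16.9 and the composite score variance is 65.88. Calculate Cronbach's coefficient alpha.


alpha = (k/(k-1)) * (1 - sum(si^2)/s_total^2)
= (9/8) * (1 - 16.9/65.88)
alpha = 0.8364

0.8364


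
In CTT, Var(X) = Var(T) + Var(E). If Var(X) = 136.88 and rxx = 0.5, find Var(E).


var_true = rxx * var_obs = 0.5 * 136.88 = 68.44
var_error = var_obs - var_true
var_error = 136.88 - 68.44
var_error = 68.44

68.44


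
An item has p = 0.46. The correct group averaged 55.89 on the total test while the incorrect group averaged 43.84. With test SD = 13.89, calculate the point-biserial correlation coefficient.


q = 1 - p = 0.54
rpb = ((M1 - M0) / SD) * sqrt(p * q)
rpb = ((55.89 - 43.84) / 13.89) * sqrt(0.46 * 0.54)
rpb = 0.4324

0.4324


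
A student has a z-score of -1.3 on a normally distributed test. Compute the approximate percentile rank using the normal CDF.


CDF(z) = 0.5 * (1 + erf(z/sqrt(2)))
erf(-0.9192) = -0.8064
CDF = 0.0968
Percentile rank = 0.0968 * 100 = 9.68

9.68


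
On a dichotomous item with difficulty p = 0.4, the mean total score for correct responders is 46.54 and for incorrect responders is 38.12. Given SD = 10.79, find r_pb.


q = 1 - p = 0.6
rpb = ((M1 - M0) / SD) * sqrt(p * q)
rpb = ((46.54 - 38.12) / 10.79) * sqrt(0.4 * 0.6)
rpb = 0.3823

0.3823


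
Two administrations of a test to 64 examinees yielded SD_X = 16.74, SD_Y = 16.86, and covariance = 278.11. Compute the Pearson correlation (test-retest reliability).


r = cov(X,Y) / (SD_X * SD_Y)
r = 278.11 / (16.74 * 16.86)
r = 278.11 / 282.2364
r = 0.9854

0.9854


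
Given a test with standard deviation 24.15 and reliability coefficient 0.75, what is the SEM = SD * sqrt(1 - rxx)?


SEM = SD * sqrt(1 - rxx)
SEM = 24.15 * sqrt(1 - 0.75)
SEM = 24.15 * sqrt(0.25) = 24.15 * 0.5
SEM = 12.075

12.075


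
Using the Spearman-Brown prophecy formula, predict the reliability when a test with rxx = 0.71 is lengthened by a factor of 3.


r_new = (n * rxx) / (1 + (n-1) * rxx)
r_new = (3 * 0.71) / (1 + 2 * 0.71)
r_new = 2.13 / 2.42
r_new = 0.8802

0.8802


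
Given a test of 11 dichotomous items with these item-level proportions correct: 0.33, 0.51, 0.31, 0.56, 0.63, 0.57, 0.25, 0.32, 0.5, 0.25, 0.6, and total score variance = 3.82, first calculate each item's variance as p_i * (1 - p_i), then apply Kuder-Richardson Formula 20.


For each item, compute p_i * q_i:
  Item 1: 0.33 * 0.67 = 0.2211
  Item 2: 0.51 * 0.49 = 0.2499
  Item 3: 0.31 * 0.69 = 0.2139
  Item 4: 0.56 * 0.44 = 0.2464
  Item 5: 0.63 * 0.37 = 0.2331
  Item 6: 0.57 * 0.43 = 0.2451
  Item 7: 0.25 * 0.75 = 0.1875
  Item 8: 0.32 * 0.68 = 0.2176
  Item 9: 0.5 * 0.5 = 0.25
  Item 10: 0.25 * 0.75 = 0.1875
  Item 11: 0.6 * 0.4 = 0.24
Sum(p_i * q_i) = 0.2211 + 0.2499 + 0.2139 + 0.2464 + 0.2331 + 0.2451 + 0.1875 + 0.2176 + 0.25 + 0.1875 + 0.24 = 2.4921
KR-20 = (k/(k-1)) * (1 - Sum(p_i*q_i) / Var_total)
= (11/10) * (1 - 2.4921/3.82)
= 1.1 * 0.3476
KR-20 = 0.3824

0.3824


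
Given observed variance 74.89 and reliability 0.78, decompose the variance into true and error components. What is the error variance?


var_true = rxx * var_obs = 0.78 * 74.89 = 58.4142
var_error = var_obs - var_true
var_error = 74.89 - 58.4142
var_error = 16.4758

16.4758


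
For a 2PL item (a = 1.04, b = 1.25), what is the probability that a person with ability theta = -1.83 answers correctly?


a*(theta - b) = 1.04 * (-1.83 - 1.25) = -3.2032
exp(--3.2032) = 24.6112
P = 1 / (1 + 24.6112)
P = 0.039

0.039


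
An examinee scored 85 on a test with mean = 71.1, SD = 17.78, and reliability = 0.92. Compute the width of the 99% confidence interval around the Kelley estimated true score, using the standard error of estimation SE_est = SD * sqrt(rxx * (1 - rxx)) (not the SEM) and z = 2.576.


True score estimate = 0.92*85 + 0.08*71.1 = 83.888
SE_est = SD * sqrt(rxx * (1 - rxx)) = 17.78 * sqrt(0.92 * 0.08) = 17.78 * sqrt(0.0736) = 4.823593
CI = T_est +/- z * SE_est, so width = 2 * z * SE_est = 2 * 2.576 * 4.823593
Width = 24.8512

24.8512


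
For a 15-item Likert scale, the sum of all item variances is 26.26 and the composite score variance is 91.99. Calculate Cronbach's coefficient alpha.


alpha = (k/(k-1)) * (1 - sum(si^2)/s_total^2)
= (15/14) * (1 - 26.26/91.99)
alpha = 0.7656

0.7656


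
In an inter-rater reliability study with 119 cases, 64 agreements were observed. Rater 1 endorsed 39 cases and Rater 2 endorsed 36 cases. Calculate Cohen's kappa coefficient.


P_o = 64/119 = 0.537815
P_e = (39*36 + 80*83) / 14161 = 0.568039
kappa = (P_o - P_e) / (1 - P_e)
kappa = (0.537815 - 0.568039) / (1 - 0.568039)
kappa = -0.07

-0.07


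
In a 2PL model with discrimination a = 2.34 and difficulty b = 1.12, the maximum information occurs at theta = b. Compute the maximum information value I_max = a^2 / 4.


For 2PL, max info at theta = b = 1.12
I_max = a^2 / 4 = 2.34^2 / 4
= 5.4756 / 4
I_max = 1.3689

1.3689


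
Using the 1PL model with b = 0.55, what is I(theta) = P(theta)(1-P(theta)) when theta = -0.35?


P = 1/(1+exp(-(-0.35-0.55))) = 0.2891
I = P*(1-P) = 0.2891 * 0.7109
I = 0.2055

0.2055


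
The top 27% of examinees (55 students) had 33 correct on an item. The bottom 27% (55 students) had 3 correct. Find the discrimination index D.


p_upper = 33/55 = 0.6
p_lower = 3/55 = 0.0545
D = 0.6 - 0.0545 = 0.5455

0.5455


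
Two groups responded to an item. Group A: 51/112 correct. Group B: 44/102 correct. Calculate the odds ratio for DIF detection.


Odds_A = 51/61 = 0.8361
Odds_B = 44/58 = 0.7586
OR = Odds_A / Odds_B = 0.8361 / 0.7586
Exactly, OR = (51 * 58) / (61 * 44) = 2958 / 2684
OR = 1.1021

1.1021


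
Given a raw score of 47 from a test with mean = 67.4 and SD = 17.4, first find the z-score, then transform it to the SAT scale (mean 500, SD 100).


z = (X - mean) / SD = (47 - 67.4) / 17.4
z = -20.4 / 17.4
z = -1.1724
SAT-scale = SAT = 500 + 100z
Carry z at full precision (z = -20.4 / 17.4) into the conversion:
SAT-scale = 500 + 100 * (-20.4 / 17.4) = 500 + -2040 / 17.4
SAT-scale = 500 + -117.2414
SAT-scale = 382.7586

382.7586


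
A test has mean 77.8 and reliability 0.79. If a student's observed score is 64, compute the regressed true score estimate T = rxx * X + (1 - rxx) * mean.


T_est = rxx * X + (1 - rxx) * mean
T_est = 0.79 * 64 + 0.21 * 77.8
T_est = 50.56 + 16.338
T_est = 66.898

66.898


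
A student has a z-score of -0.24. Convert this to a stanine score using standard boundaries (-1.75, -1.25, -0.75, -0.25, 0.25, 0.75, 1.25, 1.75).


Stanine boundaries: [-1.75, -1.25, -0.75, -0.25, 0.25, 0.75, 1.25, 1.75]
z = -0.24
Check each boundary:
  z >= -1.75 -> could be stanine 2
  z >= -1.25 -> could be stanine 3
  z >= -0.75 -> could be stanine 4
  z >= -0.25 -> could be stanine 5
  z < 0.25
  z < 0.75
  z < 1.25
  z < 1.75
Highest qualifying boundary gives stanine = 5

5


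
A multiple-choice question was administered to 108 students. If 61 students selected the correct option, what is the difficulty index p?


Item difficulty p = number correct / total examinees
p = 61 / 108
p = 0.5648

0.5648


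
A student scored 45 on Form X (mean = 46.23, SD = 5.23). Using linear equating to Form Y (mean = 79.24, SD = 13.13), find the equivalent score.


slope = SD_Y / SD_X = 13.13 / 5.23 ~ 2.5105
intercept = mean_Y - slope * mean_X = 79.24 - (13.13 / 5.23) * 46.23 ~ -36.8212
Y = slope * X + intercept. To avoid rounding drift from the rounded slope/intercept, evaluate the equivalent form Y = mean_Y + SD_Y * (X - mean_X) / SD_X at full precision:
Y = 79.24 + 13.13 * (45 - 46.23) / 5.23
Y = 79.24 - 13.13 * 1.23 / 5.23
Y = 79.24 - 16.1499 / 5.23
Y = 79.24 - 3.0879
Y = 76.1521

76.1521


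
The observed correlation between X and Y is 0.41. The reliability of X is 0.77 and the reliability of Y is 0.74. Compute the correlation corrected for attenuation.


r_corrected = rxy / sqrt(rxx * ryy)
= 0.41 / sqrt(0.77 * 0.74)
= 0.41 / sqrt(0.5698)
= 0.41 / 0.754851
r_corrected = 0.5432

0.5432


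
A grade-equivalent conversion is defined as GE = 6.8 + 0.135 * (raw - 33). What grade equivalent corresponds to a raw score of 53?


raw - median = 53 - 33 = 20
slope * diff = 0.135 * 20 = 2.7
GE = 6.8 + 2.7
GE = 9.5

9.5


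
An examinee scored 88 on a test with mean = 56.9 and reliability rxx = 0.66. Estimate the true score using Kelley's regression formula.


T_est = rxx * X + (1 - rxx) * mean
T_est = 0.66 * 88 + 0.34 * 56.9
T_est = 58.08 + 19.346
T_est = 77.426

77.426


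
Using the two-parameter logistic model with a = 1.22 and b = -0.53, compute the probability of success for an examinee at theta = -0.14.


a*(theta - b) = 1.22 * (-0.14 - -0.53) = 0.4758
exp(-0.4758) = 0.6214
P = 1 / (1 + 0.6214)
P = 0.6168

0.6168


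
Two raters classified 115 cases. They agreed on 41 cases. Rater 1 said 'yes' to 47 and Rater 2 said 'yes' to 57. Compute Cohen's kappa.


P_o = 41/115 = 0.356522
P_e = (47*57 + 68*58) / 13225 = 0.500794
kappa = (P_o - P_e) / (1 - P_e)
kappa = (0.356522 - 0.500794) / (1 - 0.500794)
kappa = -0.289

-0.289


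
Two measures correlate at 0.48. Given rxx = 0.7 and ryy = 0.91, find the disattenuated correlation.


r_corrected = rxy / sqrt(rxx * ryy)
= 0.48 / sqrt(0.7 * 0.91)
= 0.48 / sqrt(0.637)
= 0.48 / 0.798123
r_corrected = 0.6014

0.6014


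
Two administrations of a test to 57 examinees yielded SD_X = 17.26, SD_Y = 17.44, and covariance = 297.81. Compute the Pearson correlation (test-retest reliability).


r = cov(X,Y) / (SD_X * SD_Y)
r = 297.81 / (17.26 * 17.44)
r = 297.81 / 301.0144
r = 0.9894

0.9894


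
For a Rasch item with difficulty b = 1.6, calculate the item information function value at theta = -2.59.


P = 1/(1+exp(-(-2.59-1.6))) = 0.0149
I = P*(1-P) = 0.0149 * 0.9851
I = 0.0147

0.0147


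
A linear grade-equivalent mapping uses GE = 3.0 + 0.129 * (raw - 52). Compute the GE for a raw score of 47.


raw - median = 47 - 52 = -5
slope * diff = 0.129 * -5 = -0.645
GE = 3.0 + -0.645
GE = 2.355

2.355


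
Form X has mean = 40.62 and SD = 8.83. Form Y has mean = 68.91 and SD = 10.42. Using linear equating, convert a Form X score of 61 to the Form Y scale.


slope = SD_Y / SD_X = 10.42 / 8.83 ~ 1.1801
intercept = mean_Y - slope * mean_X = 68.91 - (10.42 / 8.83) * 40.62 ~ 20.9756
Y = slope * X + intercept. To avoid rounding drift from the rounded slope/intercept, evaluate the equivalent form Y = mean_Y + SD_Y * (X - mean_X) / SD_X at full precision:
Y = 68.91 + 10.42 * (61 - 40.62) / 8.83
Y = 68.91 + 10.42 * 20.38 / 8.83
Y = 68.91 + 212.3596 / 8.83
Y = 68.91 + 24.0498
Y = 92.9598

92.9598


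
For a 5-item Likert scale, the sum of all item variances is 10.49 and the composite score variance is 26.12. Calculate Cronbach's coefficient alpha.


alpha = (k/(k-1)) * (1 - sum(si^2)/s_total^2)
= (5/4) * (1 - 10.49/26.12)
alpha = 0.748

0.748


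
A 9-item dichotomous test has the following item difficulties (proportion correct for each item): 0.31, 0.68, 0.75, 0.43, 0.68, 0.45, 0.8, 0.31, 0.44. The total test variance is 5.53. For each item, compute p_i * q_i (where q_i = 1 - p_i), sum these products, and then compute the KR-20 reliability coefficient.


For each item, compute p_i * q_i:
  Item 1: 0.31 * 0.69 = 0.2139
  Item 2: 0.68 * 0.32 = 0.2176
  Item 3: 0.75 * 0.25 = 0.1875
  Item 4: 0.43 * 0.57 = 0.2451
  Item 5: 0.68 * 0.32 = 0.2176
  Item 6: 0.45 * 0.55 = 0.2475
  Item 7: 0.8 * 0.2 = 0.16
  Item 8: 0.31 * 0.69 = 0.2139
  Item 9: 0.44 * 0.56 = 0.2464
Sum(p_i * q_i) = 0.2139 + 0.2176 + 0.1875 + 0.2451 + 0.2176 + 0.2475 + 0.16 + 0.2139 + 0.2464 = 1.9495
KR-20 = (k/(k-1)) * (1 - Sum(p_i*q_i) / Var_total)
= (9/8) * (1 - 1.9495/5.53)
= 1.125 * 0.6475
KR-20 = 0.7284

0.7284


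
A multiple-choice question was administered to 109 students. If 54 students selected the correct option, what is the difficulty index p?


Item difficulty p = number correct / total examinees
p = 54 / 109
p = 0.4954

0.4954


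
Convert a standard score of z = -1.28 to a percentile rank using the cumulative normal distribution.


CDF(z) = 0.5 * (1 + erf(z/sqrt(2)))
erf(-0.9051) = -0.7995
CDF = 0.1003
Percentile rank = 0.1003 * 100 = 10.03

10.03


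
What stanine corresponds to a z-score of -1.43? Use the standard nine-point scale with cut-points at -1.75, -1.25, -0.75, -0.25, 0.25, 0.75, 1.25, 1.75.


Stanine boundaries: [-1.75, -1.25, -0.75, -0.25, 0.25, 0.75, 1.25, 1.75]
z = -1.43
Check each boundary:
  z >= -1.75 -> could be stanine 2
  z < -1.25
  z < -0.75
  z < -0.25
  z < 0.25
  z < 0.75
  z < 1.25
  z < 1.75
Highest qualifying boundary gives stanine = 2

2


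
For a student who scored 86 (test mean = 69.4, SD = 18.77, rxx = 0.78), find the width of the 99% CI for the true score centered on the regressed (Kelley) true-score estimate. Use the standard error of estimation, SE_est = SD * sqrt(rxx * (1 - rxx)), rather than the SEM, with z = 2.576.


True score estimate = 0.78*86 + 0.22*69.4 = 82.348
SE_est = SD * sqrt(rxx * (1 - rxx)) = 18.77 * sqrt(0.78 * 0.22) = 18.77 * sqrt(0.1716) = 7.775403
CI = T_est +/- z * SE_est, so width = 2 * z * SE_est = 2 * 2.576 * 7.775403
Width = 40.0589

40.0589


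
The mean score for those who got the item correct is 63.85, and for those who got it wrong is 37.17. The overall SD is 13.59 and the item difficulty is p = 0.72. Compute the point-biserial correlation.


q = 1 - p = 0.28
rpb = ((M1 - M0) / SD) * sqrt(p * q)
rpb = ((63.85 - 37.17) / 13.59) * sqrt(0.72 * 0.28)
rpb = 0.8815

0.8815


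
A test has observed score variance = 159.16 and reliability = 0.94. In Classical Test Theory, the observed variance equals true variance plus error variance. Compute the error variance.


var_true = rxx * var_obs = 0.94 * 159.16 = 149.6104
var_error = var_obs - var_true
var_error = 159.16 - 149.6104
var_error = 9.5496

9.5496


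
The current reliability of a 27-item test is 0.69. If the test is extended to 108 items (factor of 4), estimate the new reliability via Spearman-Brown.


r_new = (n * rxx) / (1 + (n-1) * rxx)
r_new = (4 * 0.69) / (1 + 3 * 0.69)
r_new = 2.76 / 3.07
r_new = 0.899

0.899


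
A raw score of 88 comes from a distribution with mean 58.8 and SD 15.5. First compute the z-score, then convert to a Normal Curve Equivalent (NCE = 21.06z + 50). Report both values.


z = (X - mean) / SD = (88 - 58.8) / 15.5
z = 29.2 / 15.5
z = 1.8839
NCE = NCE = 21.06z + 50
Carry z at full precision (z = 29.2 / 15.5) into the conversion:
NCE = 21.06 * (29.2 / 15.5) + 50 = 614.952 / 15.5 + 50
NCE = 39.6743 + 50
NCE = 89.6743

89.6743


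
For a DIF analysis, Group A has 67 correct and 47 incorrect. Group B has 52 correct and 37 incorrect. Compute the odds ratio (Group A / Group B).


Odds_A = 67/47 = 1.4255
Odds_B = 52/37 = 1.4054
OR = Odds_A / Odds_B = 1.4255 / 1.4054
Exactly, OR = (67 * 37) / (47 * 52) = 2479 / 2444
OR = 1.0143

1.0143


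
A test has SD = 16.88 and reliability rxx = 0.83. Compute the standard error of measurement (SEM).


SEM = SD * sqrt(1 - rxx)
SEM = 16.88 * sqrt(1 - 0.83)
SEM = 16.88 * sqrt(0.17) = 16.88 * 0.412311
SEM = 6.9598

6.9598


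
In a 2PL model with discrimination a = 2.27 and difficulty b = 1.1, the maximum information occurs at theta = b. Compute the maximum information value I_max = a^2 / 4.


For 2PL, max info at theta = b = 1.1
I_max = a^2 / 4 = 2.27^2 / 4
= 5.1529 / 4
I_max = 1.2882

1.2882


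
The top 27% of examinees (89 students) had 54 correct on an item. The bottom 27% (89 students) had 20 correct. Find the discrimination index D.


p_upper = 54/89 = 0.6067
p_lower = 20/89 = 0.2247
D = 0.6067 - 0.2247 = 0.382

0.382


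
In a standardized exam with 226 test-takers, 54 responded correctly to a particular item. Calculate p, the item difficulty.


Item difficulty p = number correct / total examinees
p = 54 / 226
p = 0.2389

0.2389


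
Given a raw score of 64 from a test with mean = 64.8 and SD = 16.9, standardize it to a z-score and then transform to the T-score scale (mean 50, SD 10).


z = (X - mean) / SD = (64 - 64.8) / 16.9
z = -0.8 / 16.9
z = -0.0473
T-score = T = 50 + 10z
Carry z at full precision (z = -0.8 / 16.9) into the conversion:
T-score = 50 + 10 * (-0.8 / 16.9) = 50 + -8 / 16.9
T-score = 50 + -0.4734
T-score = 49.5266

49.5266


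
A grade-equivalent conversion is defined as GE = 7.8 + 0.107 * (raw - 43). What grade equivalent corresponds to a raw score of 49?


raw - median = 49 - 43 = 6
slope * diff = 0.107 * 6 = 0.642
GE = 7.8 + 0.642
GE = 8.442

8.442


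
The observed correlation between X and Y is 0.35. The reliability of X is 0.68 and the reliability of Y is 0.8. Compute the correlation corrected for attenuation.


r_corrected = rxy / sqrt(rxx * ryy)
= 0.35 / sqrt(0.68 * 0.8)
= 0.35 / sqrt(0.544)
= 0.35 / 0.737564
r_corrected = 0.4745

0.4745


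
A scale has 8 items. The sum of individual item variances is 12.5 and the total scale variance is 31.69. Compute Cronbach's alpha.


alpha = (k/(k-1)) * (1 - sum(si^2)/s_total^2)
= (8/7) * (1 - 12.5/31.69)
alpha = 0.6921

0.6921


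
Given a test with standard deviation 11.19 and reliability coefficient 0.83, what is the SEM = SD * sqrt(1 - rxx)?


SEM = SD * sqrt(1 - rxx)
SEM = 11.19 * sqrt(1 - 0.83)
SEM = 11.19 * sqrt(0.17) = 11.19 * 0.412311
SEM = 4.6138

4.6138


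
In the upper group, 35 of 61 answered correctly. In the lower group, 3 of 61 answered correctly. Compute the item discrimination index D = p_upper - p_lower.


p_upper = 35/61 = 0.5738
p_lower = 3/61 = 0.0492
D = 0.5738 - 0.0492 = 0.5246

0.5246


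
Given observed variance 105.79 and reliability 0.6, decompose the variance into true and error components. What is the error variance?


var_true = rxx * var_obs = 0.6 * 105.79 = 63.474
var_error = var_obs - var_true
var_error = 105.79 - 63.474
var_error = 42.316

42.316


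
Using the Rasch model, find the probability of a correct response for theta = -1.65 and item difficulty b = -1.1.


theta - b = -1.65 - -1.1 = -0.55
exp(-(theta - b)) = exp(0.55) = 1.7333
P = 1 / (1 + 1.7333)
P = 0.3659

0.3659


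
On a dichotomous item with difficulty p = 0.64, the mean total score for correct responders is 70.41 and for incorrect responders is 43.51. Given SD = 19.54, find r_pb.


q = 1 - p = 0.36
rpb = ((M1 - M0) / SD) * sqrt(p * q)
rpb = ((70.41 - 43.51) / 19.54) * sqrt(0.64 * 0.36)
rpb = 0.6608

0.6608


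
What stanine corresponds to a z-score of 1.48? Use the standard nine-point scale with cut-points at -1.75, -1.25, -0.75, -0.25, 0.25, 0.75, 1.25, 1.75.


Stanine boundaries: [-1.75, -1.25, -0.75, -0.25, 0.25, 0.75, 1.25, 1.75]
z = 1.48
Check each boundary:
  z >= -1.75 -> could be stanine 2
  z >= -1.25 -> could be stanine 3
  z >= -0.75 -> could be stanine 4
  z >= -0.25 -> could be stanine 5
  z >= 0.25 -> could be stanine 6
  z >= 0.75 -> could be stanine 7
  z >= 1.25 -> could be stanine 8
  z < 1.75
Highest qualifying boundary gives stanine = 8

8


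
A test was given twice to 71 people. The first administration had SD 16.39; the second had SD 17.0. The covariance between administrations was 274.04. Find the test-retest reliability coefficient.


r = cov(X,Y) / (SD_X * SD_Y)
r = 274.04 / (16.39 * 17.0)
r = 274.04 / 278.63
r = 0.9835

0.9835


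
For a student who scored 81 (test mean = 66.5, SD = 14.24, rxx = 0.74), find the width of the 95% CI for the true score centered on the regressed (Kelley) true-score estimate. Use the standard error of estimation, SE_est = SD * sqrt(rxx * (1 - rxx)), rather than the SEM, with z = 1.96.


True score estimate = 0.74*81 + 0.26*66.5 = 77.23
SE_est = SD * sqrt(rxx * (1 - rxx)) = 14.24 * sqrt(0.74 * 0.26) = 14.24 * sqrt(0.1924) = 6.246152
CI = T_est +/- z * SE_est, so width = 2 * z * SE_est = 2 * 1.96 * 6.246152
Width = 24.4849

24.4849


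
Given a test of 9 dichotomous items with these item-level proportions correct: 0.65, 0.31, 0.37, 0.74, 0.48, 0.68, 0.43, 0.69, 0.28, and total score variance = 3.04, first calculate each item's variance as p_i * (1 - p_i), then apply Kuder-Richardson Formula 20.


For each item, compute p_i * q_i:
  Item 1: 0.65 * 0.35 = 0.2275
  Item 2: 0.31 * 0.69 = 0.2139
  Item 3: 0.37 * 0.63 = 0.2331
  Item 4: 0.74 * 0.26 = 0.1924
  Item 5: 0.48 * 0.52 = 0.2496
  Item 6: 0.68 * 0.32 = 0.2176
  Item 7: 0.43 * 0.57 = 0.2451
  Item 8: 0.69 * 0.31 = 0.2139
  Item 9: 0.28 * 0.72 = 0.2016
Sum(p_i * q_i) = 0.2275 + 0.2139 + 0.2331 + 0.1924 + 0.2496 + 0.2176 + 0.2451 + 0.2139 + 0.2016 = 1.9947
KR-20 = (k/(k-1)) * (1 - Sum(p_i*q_i) / Var_total)
= (9/8) * (1 - 1.9947/3.04)
= 1.125 * 0.3438
KR-20 = 0.3868

0.3868


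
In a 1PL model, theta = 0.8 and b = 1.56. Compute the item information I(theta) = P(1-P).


P = 1/(1+exp(-(0.8-1.56))) = 0.3186
I = P*(1-P) = 0.3186 * 0.6814
I = 0.2171

0.2171


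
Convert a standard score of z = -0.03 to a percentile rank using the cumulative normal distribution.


CDF(z) = 0.5 * (1 + erf(z/sqrt(2)))
erf(-0.0212) = -0.0239
CDF = 0.488
Percentile rank = 0.488 * 100 = 48.8

48.8


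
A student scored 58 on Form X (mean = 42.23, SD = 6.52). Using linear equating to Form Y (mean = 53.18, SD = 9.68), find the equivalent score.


slope = SD_Y / SD_X = 9.68 / 6.52 ~ 1.4847
intercept = mean_Y - slope * mean_X = 53.18 - (9.68 / 6.52) * 42.23 ~ -9.5173
Y = slope * X + intercept. To avoid rounding drift from the rounded slope/intercept, evaluate the equivalent form Y = mean_Y + SD_Y * (X - mean_X) / SD_X at full precision:
Y = 53.18 + 9.68 * (58 - 42.23) / 6.52
Y = 53.18 + 9.68 * 15.77 / 6.52
Y = 53.18 + 152.6536 / 6.52
Y = 53.18 + 23.4131
Y = 76.5931

76.5931


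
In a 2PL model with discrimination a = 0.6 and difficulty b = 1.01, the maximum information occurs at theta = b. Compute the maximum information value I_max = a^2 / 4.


For 2PL, max info at theta = b = 1.01
I_max = a^2 / 4 = 0.6^2 / 4
= 0.36 / 4
I_max = 0.09

0.09


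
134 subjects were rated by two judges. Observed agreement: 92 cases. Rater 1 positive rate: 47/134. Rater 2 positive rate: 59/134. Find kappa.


P_o = 92/134 = 0.686567
P_e = (47*59 + 87*75) / 17956 = 0.517821
kappa = (P_o - P_e) / (1 - P_e)
kappa = (0.686567 - 0.517821) / (1 - 0.517821)
kappa = 0.35

0.35


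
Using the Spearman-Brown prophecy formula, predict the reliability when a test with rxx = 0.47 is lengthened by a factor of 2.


r_new = (n * rxx) / (1 + (n-1) * rxx)
r_new = (2 * 0.47) / (1 + 1 * 0.47)
r_new = 0.94 / 1.47
r_new = 0.6395

0.6395


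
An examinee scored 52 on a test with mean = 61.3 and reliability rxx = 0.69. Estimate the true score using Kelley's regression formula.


T_est = rxx * X + (1 - rxx) * mean
T_est = 0.69 * 52 + 0.31 * 61.3
T_est = 35.88 + 19.003
T_est = 54.883

54.883


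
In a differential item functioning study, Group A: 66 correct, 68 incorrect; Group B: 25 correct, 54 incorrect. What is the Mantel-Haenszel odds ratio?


Odds_A = 66/68 = 0.9706
Odds_B = 25/54 = 0.463
OR = Odds_A / Odds_B = 0.9706 / 0.463
Exactly, OR = (66 * 54) / (68 * 25) = 3564 / 1700
OR = 2.0965

2.0965


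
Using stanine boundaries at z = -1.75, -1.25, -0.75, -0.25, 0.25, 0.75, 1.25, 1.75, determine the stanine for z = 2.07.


Stanine boundaries: [-1.75, -1.25, -0.75, -0.25, 0.25, 0.75, 1.25, 1.75]
z = 2.07
Check each boundary:
  z >= -1.75 -> could be stanine 2
  z >= -1.25 -> could be stanine 3
  z >= -0.75 -> could be stanine 4
  z >= -0.25 -> could be stanine 5
  z >= 0.25 -> could be stanine 6
  z >= 0.75 -> could be stanine 7
  z >= 1.25 -> could be stanine 8
  z >= 1.75 -> could be stanine 9
Highest qualifying boundary gives stanine = 9

9


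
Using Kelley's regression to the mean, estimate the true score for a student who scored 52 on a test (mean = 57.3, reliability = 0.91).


T_est = rxx * X + (1 - rxx) * mean
T_est = 0.91 * 52 + 0.09 * 57.3
T_est = 47.32 + 5.157
T_est = 52.477

52.477


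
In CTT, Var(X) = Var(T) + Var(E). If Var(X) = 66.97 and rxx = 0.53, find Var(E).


var_true = rxx * var_obs = 0.53 * 66.97 = 35.4941
var_error = var_obs - var_true
var_error = 66.97 - 35.4941
var_error = 31.4759

31.4759


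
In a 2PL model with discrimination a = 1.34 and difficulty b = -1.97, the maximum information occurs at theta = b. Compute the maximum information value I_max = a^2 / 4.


For 2PL, max info at theta = b = -1.97
I_max = a^2 / 4 = 1.34^2 / 4
= 1.7956 / 4
I_max = 0.4489

0.4489


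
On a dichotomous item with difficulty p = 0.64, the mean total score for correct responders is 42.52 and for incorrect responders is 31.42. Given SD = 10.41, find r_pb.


q = 1 - p = 0.36
rpb = ((M1 - M0) / SD) * sqrt(p * q)
rpb = ((42.52 - 31.42) / 10.41) * sqrt(0.64 * 0.36)
rpb = 0.5118

0.5118


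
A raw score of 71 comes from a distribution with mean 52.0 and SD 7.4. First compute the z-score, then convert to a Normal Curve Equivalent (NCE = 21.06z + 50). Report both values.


z = (X - mean) / SD = (71 - 52.0) / 7.4
z = 19.0 / 7.4
z = 2.5676
NCE = NCE = 21.06z + 50
Carry z at full precision (z = 19.0 / 7.4) into the conversion:
NCE = 21.06 * (19.0 / 7.4) + 50 = 400.14 / 7.4 + 50
NCE = 54.073 + 50
NCE = 104.073

104.073


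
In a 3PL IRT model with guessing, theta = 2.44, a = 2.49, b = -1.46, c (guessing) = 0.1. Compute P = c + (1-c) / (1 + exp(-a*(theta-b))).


logit = 2.49*(2.44 - -1.46) = 9.711
P* = 1/(1 + exp(-9.711)) = 0.9999
P = 0.1 + (1 - 0.1) * 0.9999
P = 0.9999

0.9999


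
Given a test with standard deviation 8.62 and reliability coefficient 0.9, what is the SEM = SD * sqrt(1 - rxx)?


SEM = SD * sqrt(1 - rxx)
SEM = 8.62 * sqrt(1 - 0.9)
SEM = 8.62 * sqrt(0.1) = 8.62 * 0.316228
SEM = 2.7259

2.7259


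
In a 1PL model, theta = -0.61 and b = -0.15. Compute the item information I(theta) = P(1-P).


P = 1/(1+exp(-(-0.61--0.15))) = 0.387
I = P*(1-P) = 0.387 * 0.613
I = 0.2372

0.2372


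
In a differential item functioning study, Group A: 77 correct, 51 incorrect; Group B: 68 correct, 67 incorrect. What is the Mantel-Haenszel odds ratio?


Odds_A = 77/51 = 1.5098
Odds_B = 68/67 = 1.0149
OR = Odds_A / Odds_B = 1.5098 / 1.0149
Exactly, OR = (77 * 67) / (51 * 68) = 5159 / 3468
OR = 1.4876

1.4876


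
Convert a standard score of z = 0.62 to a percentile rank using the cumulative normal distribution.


CDF(z) = 0.5 * (1 + erf(z/sqrt(2)))
erf(0.4384) = 0.4647
CDF = 0.7324
Percentile rank = 0.7324 * 100 = 73.24

73.24


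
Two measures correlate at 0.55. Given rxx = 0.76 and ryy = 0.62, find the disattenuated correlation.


r_corrected = rxy / sqrt(rxx * ryy)
= 0.55 / sqrt(0.76 * 0.62)
= 0.55 / sqrt(0.4712)
= 0.55 / 0.68644
r_corrected = 0.8012

0.8012


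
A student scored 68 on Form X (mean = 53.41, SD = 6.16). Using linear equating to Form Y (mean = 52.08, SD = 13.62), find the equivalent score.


slope = SD_Y / SD_X = 13.62 / 6.16 ~ 2.211
intercept = mean_Y - slope * mean_X = 52.08 - (13.62 / 6.16) * 53.41 ~ -66.0116
Y = slope * X + intercept. To avoid rounding drift from the rounded slope/intercept, evaluate the equivalent form Y = mean_Y + SD_Y * (X - mean_X) / SD_X at full precision:
Y = 52.08 + 13.62 * (68 - 53.41) / 6.16
Y = 52.08 + 13.62 * 14.59 / 6.16
Y = 52.08 + 198.7158 / 6.16
Y = 52.08 + 32.2591
Y = 84.3391

84.3391


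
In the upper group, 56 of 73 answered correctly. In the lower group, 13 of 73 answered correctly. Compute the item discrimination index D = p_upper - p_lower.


p_upper = 56/73 = 0.7671
p_lower = 13/73 = 0.1781
D = 0.7671 - 0.1781 = 0.589

0.589


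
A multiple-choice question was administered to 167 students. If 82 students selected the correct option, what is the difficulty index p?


Item difficulty p = number correct / total examinees
p = 82 / 167
p = 0.491

0.491


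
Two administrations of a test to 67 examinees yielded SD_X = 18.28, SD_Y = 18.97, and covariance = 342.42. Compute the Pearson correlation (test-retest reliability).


r = cov(X,Y) / (SD_X * SD_Y)
r = 342.42 / (18.28 * 18.97)
r = 342.42 / 346.7716
r = 0.9875

0.9875


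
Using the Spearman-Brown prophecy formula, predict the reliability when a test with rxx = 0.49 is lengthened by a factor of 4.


r_new = (n * rxx) / (1 + (n-1) * rxx)
r_new = (4 * 0.49) / (1 + 3 * 0.49)
r_new = 1.96 / 2.47
r_new = 0.7935

0.7935


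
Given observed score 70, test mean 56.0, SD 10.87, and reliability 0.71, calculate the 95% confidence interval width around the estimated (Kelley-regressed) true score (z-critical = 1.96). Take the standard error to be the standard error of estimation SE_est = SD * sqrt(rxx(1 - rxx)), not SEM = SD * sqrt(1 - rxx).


True score estimate = 0.71*70 + 0.29*56.0 = 65.94
SE_est = SD * sqrt(rxx * (1 - rxx)) = 10.87 * sqrt(0.71 * 0.29) = 10.87 * sqrt(0.2059) = 4.932394
CI = T_est +/- z * SE_est, so width = 2 * z * SE_est = 2 * 1.96 * 4.932394
Width = 19.335

19.335


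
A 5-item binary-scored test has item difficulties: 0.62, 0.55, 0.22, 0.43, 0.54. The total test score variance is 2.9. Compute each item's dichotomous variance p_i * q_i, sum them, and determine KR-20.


For each item, compute p_i * q_i:
  Item 1: 0.62 * 0.38 = 0.2356
  Item 2: 0.55 * 0.45 = 0.2475
  Item 3: 0.22 * 0.78 = 0.1716
  Item 4: 0.43 * 0.57 = 0.2451
  Item 5: 0.54 * 0.46 = 0.2484
Sum(p_i * q_i) = 0.2356 + 0.2475 + 0.1716 + 0.2451 + 0.2484 = 1.1482
KR-20 = (k/(k-1)) * (1 - Sum(p_i*q_i) / Var_total)
= (5/4) * (1 - 1.1482/2.9)
= 1.25 * 0.6041
KR-20 = 0.7551

0.7551


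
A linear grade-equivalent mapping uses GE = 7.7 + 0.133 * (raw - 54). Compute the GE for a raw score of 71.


raw - median = 71 - 54 = 17
slope * diff = 0.133 * 17 = 2.261
GE = 7.7 + 2.261
GE = 9.961

9.961


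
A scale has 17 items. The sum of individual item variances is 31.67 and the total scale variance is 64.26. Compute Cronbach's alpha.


alpha = (k/(k-1)) * (1 - sum(si^2)/s_total^2)
= (17/16) * (1 - 31.67/64.26)
alpha = 0.5389

0.5389


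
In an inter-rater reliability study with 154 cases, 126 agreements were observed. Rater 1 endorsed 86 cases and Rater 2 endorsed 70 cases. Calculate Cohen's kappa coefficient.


P_o = 126/154 = 0.818182
P_e = (86*70 + 68*84) / 23716 = 0.494687
kappa = (P_o - P_e) / (1 - P_e)
kappa = (0.818182 - 0.494687) / (1 - 0.494687)
kappa = 0.6402

0.6402


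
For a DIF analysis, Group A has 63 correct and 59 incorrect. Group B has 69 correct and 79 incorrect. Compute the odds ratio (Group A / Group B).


Odds_A = 63/59 = 1.0678
Odds_B = 69/79 = 0.8734
OR = Odds_A / Odds_B = 1.0678 / 0.8734
Exactly, OR = (63 * 79) / (59 * 69) = 4977 / 4071
OR = 1.2225

1.2225


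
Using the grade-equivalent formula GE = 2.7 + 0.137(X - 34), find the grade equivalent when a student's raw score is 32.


raw - median = 32 - 34 = -2
slope * diff = 0.137 * -2 = -0.274
GE = 2.7 + -0.274
GE = 2.426

2.426


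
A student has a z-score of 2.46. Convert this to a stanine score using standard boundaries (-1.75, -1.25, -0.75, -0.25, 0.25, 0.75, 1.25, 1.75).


Stanine boundaries: [-1.75, -1.25, -0.75, -0.25, 0.25, 0.75, 1.25, 1.75]
z = 2.46
Check each boundary:
  z >= -1.75 -> could be stanine 2
  z >= -1.25 -> could be stanine 3
  z >= -0.75 -> could be stanine 4
  z >= -0.25 -> could be stanine 5
  z >= 0.25 -> could be stanine 6
  z >= 0.75 -> could be stanine 7
  z >= 1.25 -> could be stanine 8
  z >= 1.75 -> could be stanine 9
Highest qualifying boundary gives stanine = 9

9


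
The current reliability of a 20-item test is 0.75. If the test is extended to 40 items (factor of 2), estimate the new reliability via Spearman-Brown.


r_new = (n * rxx) / (1 + (n-1) * rxx)
r_new = (2 * 0.75) / (1 + 1 * 0.75)
r_new = 1.5 / 1.75
r_new = 0.8571

0.8571


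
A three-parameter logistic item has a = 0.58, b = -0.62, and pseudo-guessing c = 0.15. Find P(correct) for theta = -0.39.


logit = 0.58*(-0.39 - -0.62) = 0.1334
P* = 1/(1 + exp(-0.1334)) = 0.5333
P = 0.15 + (1 - 0.15) * 0.5333
P = 0.6033

0.6033


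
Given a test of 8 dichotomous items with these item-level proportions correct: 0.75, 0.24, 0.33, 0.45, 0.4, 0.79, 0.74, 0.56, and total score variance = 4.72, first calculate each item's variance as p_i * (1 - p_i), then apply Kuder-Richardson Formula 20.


For each item, compute p_i * q_i:
  Item 1: 0.75 * 0.25 = 0.1875
  Item 2: 0.24 * 0.76 = 0.1824
  Item 3: 0.33 * 0.67 = 0.2211
  Item 4: 0.45 * 0.55 = 0.2475
  Item 5: 0.4 * 0.6 = 0.24
  Item 6: 0.79 * 0.21 = 0.1659
  Item 7: 0.74 * 0.26 = 0.1924
  Item 8: 0.56 * 0.44 = 0.2464
Sum(p_i * q_i) = 0.1875 + 0.1824 + 0.2211 + 0.2475 + 0.24 + 0.1659 + 0.1924 + 0.2464 = 1.6832
KR-20 = (k/(k-1)) * (1 - Sum(p_i*q_i) / Var_total)
= (8/7) * (1 - 1.6832/4.72)
= 1.1429 * 0.6434
KR-20 = 0.7353

0.7353


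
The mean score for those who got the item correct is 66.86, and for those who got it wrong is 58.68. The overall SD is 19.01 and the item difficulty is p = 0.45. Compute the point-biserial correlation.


q = 1 - p = 0.55
rpb = ((M1 - M0) / SD) * sqrt(p * q)
rpb = ((66.86 - 58.68) / 19.01) * sqrt(0.45 * 0.55)
rpb = 0.2141

0.2141


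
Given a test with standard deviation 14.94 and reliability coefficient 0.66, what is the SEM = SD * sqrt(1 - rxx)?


SEM = SD * sqrt(1 - rxx)
SEM = 14.94 * sqrt(1 - 0.66)
SEM = 14.94 * sqrt(0.34) = 14.94 * 0.583095
SEM = 8.7114

8.7114


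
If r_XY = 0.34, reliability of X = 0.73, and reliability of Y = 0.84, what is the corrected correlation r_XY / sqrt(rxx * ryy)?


r_corrected = rxy / sqrt(rxx * ryy)
= 0.34 / sqrt(0.73 * 0.84)
= 0.34 / sqrt(0.6132)
= 0.34 / 0.783071
r_corrected = 0.4342

0.4342


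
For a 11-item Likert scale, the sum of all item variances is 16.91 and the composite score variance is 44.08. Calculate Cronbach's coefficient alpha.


alpha = (k/(k-1)) * (1 - sum(si^2)/s_total^2)
= (11/10) * (1 - 16.91/44.08)
alpha = 0.678

0.678


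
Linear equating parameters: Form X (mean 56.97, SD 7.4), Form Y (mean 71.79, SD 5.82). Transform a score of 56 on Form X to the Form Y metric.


slope = SD_Y / SD_X = 5.82 / 7.4 ~ 0.7865
intercept = mean_Y - slope * mean_X = 71.79 - (5.82 / 7.4) * 56.97 ~ 26.9839
Y = slope * X + intercept. To avoid rounding drift from the rounded slope/intercept, evaluate the equivalent form Y = mean_Y + SD_Y * (X - mean_X) / SD_X at full precision:
Y = 71.79 + 5.82 * (56 - 56.97) / 7.4
Y = 71.79 - 5.82 * 0.97 / 7.4
Y = 71.79 - 5.6454 / 7.4
Y = 71.79 - 0.7629
Y = 71.0271

71.0271
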